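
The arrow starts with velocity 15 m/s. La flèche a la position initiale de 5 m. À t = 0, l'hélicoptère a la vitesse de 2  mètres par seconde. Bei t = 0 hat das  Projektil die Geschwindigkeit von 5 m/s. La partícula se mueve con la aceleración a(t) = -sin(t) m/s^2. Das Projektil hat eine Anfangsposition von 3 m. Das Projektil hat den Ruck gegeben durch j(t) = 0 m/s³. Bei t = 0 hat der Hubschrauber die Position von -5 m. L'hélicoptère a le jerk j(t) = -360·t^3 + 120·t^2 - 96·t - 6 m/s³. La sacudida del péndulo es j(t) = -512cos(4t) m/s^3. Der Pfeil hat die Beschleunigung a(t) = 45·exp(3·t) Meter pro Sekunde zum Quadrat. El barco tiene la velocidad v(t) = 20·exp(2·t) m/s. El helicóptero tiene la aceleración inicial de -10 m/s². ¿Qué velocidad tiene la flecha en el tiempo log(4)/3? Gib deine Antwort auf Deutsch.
Um dies zu lösen, müssen wir 1 Integral unserer Gleichung für die Beschleunigung a(t) = 45·exp(3·t) finden. Durch Integration von der Beschleunigung und Verwendung der Anfangsbedingung v(0) = 15, erhalten wir v(t) = 15·exp(3·t). Mit v(t) = 15·exp(3·t) und Einsetzen von t = log(4)/3, finden wir v = 60.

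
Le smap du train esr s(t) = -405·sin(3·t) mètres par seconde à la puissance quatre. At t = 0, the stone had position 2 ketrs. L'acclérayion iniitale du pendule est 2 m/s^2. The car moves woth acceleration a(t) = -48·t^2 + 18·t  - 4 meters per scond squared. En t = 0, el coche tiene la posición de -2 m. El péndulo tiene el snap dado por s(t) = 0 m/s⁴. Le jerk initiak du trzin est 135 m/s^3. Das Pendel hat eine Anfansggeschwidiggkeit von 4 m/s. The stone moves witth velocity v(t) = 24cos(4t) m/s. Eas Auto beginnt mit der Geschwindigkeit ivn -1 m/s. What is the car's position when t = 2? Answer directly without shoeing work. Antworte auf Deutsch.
Die Position bei t = 2 ist x = -52.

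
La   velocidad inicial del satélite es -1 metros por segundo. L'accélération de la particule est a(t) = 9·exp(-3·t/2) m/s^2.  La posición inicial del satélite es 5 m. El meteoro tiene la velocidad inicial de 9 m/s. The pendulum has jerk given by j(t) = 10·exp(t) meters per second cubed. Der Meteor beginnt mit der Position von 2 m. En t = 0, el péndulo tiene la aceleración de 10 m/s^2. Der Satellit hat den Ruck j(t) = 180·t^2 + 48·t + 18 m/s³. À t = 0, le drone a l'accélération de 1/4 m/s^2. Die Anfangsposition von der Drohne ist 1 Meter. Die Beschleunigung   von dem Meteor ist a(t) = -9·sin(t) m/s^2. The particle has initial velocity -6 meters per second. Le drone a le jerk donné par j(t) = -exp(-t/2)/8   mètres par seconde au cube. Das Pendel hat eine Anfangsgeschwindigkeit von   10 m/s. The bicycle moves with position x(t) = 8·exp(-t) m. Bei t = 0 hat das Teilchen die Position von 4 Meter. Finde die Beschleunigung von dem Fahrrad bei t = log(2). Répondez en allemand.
Um dies zu lösen, müssen wir 2 Ableitungen unserer Gleichung für die Position x(t) = 8·exp(-t) nehmen. Mit d/dt von x(t) finden wir v(t) = -8·exp(-t). Die Ableitung von der Geschwindigkeit ergibt die Beschleunigung: a(t) = 8·exp(-t). Mit a(t) = 8·exp(-t) und Einsetzen von t = log(2), finden wir a = 4.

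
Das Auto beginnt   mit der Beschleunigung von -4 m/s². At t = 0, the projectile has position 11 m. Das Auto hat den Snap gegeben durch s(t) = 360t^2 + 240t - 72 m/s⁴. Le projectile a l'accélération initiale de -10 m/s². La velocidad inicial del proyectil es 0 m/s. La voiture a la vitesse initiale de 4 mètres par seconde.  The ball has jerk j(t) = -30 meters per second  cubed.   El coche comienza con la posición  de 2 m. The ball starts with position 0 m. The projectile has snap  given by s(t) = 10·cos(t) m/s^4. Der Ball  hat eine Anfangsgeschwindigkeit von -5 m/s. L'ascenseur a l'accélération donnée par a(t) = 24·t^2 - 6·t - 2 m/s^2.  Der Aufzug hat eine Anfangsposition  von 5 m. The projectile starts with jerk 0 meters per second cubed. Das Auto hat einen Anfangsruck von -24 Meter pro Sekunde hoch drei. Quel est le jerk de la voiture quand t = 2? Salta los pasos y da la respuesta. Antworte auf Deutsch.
Der Ruck bei t = 2 ist j = 1272.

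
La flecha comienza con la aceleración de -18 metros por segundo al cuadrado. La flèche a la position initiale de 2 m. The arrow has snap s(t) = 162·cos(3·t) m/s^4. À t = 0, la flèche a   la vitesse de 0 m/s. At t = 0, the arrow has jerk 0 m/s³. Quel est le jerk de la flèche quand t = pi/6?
En partant du snap s(t) = 162·cos(3·t), nous prenons 1 primitive. La primitive du snap, avec j(0) = 0, donne le jerk: j(t) = 54·sin(3·t). De l'équation du jerk j(t) = 54·sin(3·t), nous substituons t = pi/6 pour obtenir j = 54.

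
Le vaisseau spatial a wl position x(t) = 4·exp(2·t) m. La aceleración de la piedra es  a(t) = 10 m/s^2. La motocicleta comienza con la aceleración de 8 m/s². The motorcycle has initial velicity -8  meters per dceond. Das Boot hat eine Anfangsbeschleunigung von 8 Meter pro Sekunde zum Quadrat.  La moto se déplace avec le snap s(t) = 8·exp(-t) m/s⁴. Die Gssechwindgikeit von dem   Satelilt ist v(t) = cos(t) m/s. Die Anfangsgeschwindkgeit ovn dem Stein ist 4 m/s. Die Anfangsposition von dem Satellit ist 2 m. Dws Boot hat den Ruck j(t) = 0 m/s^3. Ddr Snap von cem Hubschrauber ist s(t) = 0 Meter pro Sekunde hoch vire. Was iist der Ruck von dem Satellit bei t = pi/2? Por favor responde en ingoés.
We must differentiate our velocity equation v(t) = cos(t) 2 times. Differentiating velocity, we get acceleration: a(t) = -sin(t). Differentiating acceleration, we get jerk: j(t) = -cos(t). Using j(t) = -cos(t) and substituting t = pi/2, we find j = 0.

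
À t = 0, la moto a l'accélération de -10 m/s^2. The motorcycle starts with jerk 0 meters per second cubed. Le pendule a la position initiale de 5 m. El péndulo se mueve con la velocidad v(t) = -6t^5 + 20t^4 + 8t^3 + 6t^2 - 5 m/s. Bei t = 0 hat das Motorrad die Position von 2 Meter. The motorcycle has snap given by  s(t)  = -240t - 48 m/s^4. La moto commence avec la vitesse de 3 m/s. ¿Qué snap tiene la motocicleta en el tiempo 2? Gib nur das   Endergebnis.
La respuesta es -528.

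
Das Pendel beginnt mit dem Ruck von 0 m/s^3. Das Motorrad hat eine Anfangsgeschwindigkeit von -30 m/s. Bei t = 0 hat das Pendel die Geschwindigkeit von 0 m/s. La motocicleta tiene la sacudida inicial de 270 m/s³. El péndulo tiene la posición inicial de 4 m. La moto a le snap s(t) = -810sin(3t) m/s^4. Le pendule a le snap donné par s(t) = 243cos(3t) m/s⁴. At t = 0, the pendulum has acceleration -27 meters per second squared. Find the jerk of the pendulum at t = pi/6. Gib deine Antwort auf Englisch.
We need to integrate our snap equation s(t) = 243·cos(3·t) 1 time. Integrating snap and using the initial condition j(0) = 0, we get j(t) = 81·sin(3·t). We have jerk j(t) = 81·sin(3·t). Substituting t = pi/6: j(pi/6) = 81.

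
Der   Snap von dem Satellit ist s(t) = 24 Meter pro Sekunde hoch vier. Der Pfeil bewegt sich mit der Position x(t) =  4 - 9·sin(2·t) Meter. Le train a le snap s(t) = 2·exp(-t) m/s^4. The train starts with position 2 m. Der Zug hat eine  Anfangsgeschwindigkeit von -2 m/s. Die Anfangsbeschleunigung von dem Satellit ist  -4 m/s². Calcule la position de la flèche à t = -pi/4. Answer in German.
Aus der Gleichung für die Position x(t) = 4 - 9·sin(2·t), setzen wir t = -pi/4 ein und erhalten x = 13.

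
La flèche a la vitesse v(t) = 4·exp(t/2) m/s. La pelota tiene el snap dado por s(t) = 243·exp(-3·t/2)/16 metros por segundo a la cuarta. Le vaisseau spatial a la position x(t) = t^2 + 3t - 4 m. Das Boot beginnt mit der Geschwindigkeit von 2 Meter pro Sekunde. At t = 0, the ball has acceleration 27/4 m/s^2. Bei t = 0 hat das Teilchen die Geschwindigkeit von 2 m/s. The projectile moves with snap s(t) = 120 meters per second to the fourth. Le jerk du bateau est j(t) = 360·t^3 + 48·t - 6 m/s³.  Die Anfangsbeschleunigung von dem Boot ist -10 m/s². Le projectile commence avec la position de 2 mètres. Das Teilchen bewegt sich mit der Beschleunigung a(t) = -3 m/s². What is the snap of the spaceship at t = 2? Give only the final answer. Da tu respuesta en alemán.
Bei t = 2, s = 0.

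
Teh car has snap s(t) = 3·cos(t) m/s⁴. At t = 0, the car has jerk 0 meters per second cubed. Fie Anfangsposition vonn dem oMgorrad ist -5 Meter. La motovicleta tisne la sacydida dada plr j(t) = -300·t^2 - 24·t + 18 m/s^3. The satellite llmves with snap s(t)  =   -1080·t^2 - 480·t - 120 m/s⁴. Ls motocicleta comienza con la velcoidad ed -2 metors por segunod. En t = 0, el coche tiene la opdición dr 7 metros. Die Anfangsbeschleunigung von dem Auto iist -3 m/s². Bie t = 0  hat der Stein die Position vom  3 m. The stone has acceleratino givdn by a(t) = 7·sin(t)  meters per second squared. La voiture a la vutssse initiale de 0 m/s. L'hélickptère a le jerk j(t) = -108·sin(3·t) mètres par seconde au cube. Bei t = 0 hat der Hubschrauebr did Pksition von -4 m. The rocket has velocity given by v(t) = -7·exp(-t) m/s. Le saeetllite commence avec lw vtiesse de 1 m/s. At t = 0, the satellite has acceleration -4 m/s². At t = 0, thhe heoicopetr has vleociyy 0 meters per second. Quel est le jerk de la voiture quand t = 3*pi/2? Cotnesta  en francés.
En partant du snap s(t) = 3·cos(t), nous prenons 1 primitive. En intégrant le snap et en utilisant la condition initiale j(0) = 0, nous obtenons j(t) = 3·sin(t). De l'équation du jerk j(t) = 3·sin(t), nous substituons t = 3*pi/2 pour obtenir j = -3.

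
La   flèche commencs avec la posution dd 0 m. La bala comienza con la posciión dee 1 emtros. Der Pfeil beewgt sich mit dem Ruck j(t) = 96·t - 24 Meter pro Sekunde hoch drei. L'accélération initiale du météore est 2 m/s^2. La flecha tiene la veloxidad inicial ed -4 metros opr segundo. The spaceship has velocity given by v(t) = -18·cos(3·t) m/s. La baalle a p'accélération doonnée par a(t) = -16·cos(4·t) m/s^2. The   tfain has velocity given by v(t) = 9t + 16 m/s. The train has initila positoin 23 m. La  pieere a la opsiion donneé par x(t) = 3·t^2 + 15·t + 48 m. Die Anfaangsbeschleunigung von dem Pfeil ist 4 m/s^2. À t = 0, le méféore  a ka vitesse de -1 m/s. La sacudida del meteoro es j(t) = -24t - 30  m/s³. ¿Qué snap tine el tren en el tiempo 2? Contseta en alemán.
Wir müssen unsere Gleichung für die Geschwindigkeit v(t) = 9·t + 16 3-mal ableiten. Die Ableitung von der Geschwindigkeit ergibt die Beschleunigung: a(t) = 9. Die Ableitung von der Beschleunigung ergibt den Ruck: j(t) = 0. Mit d/dt von j(t) finden wir s(t) = 0. Aus der Gleichung für den Snap s(t) = 0, setzen wir t = 2 ein und erhalten s = 0.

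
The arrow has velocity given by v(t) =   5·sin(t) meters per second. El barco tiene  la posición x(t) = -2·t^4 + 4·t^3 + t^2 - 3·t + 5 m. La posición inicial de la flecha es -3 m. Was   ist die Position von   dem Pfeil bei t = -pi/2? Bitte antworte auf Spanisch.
Para resolver esto, necesitamos tomar 1 antiderivada de nuestra ecuación de la velocidad v(t) = 5·sin(t). La integral de la velocidad, con x(0) = -3, da la posición: x(t) = 2 - 5·cos(t). Tenemos la posición x(t) = 2 - 5·cos(t). Sustituyendo t = -pi/2: x(-pi/2) = 2.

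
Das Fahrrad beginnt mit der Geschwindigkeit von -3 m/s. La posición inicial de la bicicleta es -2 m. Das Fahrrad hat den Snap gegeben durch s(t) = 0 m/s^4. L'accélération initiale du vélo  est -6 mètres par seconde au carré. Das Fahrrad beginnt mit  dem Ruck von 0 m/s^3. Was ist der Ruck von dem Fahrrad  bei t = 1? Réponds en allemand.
Wir müssen die Stammfunktion unserer Gleichung für den Snap s(t) = 0 1-mal finden. Die Stammfunktion von dem Snap, mit j(0) = 0, ergibt den Ruck: j(t) = 0. Wir haben den Ruck j(t) = 0. Durch Einsetzen von t = 1: j(1) = 0.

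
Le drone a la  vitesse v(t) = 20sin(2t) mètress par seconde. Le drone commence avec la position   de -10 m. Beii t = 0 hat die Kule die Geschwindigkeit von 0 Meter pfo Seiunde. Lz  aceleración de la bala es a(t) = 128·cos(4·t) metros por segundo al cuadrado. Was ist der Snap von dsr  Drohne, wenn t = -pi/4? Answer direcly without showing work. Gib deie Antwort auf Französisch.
s(-pi/4) = 0.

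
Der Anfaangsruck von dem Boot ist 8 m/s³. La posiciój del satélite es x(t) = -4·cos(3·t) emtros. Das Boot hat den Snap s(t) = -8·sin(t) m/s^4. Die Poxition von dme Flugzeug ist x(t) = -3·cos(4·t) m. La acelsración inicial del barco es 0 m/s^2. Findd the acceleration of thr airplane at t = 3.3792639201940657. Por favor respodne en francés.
En partant de la position x(t) = -3·cos(4·t), nous prenons 2 dérivées. En prenant d/dt de x(t), nous trouvons v(t) = 12·sin(4·t). En dérivant la vitesse, nous obtenons l'accélération: a(t) = 48·cos(4·t). En utilisant a(t) = 48·cos(4·t) et en substituant t = 3.3792639201940657, nous trouvons a = 27.8940340495399.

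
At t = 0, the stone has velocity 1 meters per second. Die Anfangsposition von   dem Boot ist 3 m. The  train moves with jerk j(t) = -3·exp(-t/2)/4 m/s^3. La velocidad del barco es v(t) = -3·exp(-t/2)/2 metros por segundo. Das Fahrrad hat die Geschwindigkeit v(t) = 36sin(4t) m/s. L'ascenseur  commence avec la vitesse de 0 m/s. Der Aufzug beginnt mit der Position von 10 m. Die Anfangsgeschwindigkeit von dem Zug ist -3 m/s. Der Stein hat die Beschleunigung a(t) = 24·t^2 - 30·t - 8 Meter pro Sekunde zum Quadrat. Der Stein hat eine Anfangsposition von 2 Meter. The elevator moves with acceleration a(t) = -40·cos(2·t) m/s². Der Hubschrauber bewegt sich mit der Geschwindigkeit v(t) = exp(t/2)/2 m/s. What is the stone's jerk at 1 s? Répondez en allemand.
Um dies zu lösen, müssen wir 1 Ableitung unserer Gleichung für die Beschleunigung a(t) = 24·t^2 - 30·t - 8 nehmen. Durch Ableiten von der Beschleunigung erhalten wir den Ruck: j(t) = 48·t - 30. Mit j(t) = 48·t - 30 und Einsetzen von t = 1, finden wir j = 18.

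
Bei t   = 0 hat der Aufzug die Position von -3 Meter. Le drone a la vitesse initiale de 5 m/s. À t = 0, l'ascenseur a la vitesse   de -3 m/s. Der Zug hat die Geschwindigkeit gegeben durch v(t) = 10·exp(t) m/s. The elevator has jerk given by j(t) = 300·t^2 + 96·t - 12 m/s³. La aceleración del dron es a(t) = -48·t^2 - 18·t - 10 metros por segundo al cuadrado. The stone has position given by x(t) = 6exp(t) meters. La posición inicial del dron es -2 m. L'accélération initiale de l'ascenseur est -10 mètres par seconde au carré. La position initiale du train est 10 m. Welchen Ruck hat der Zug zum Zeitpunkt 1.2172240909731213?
Um dies zu lösen, müssen wir 2 Ableitungen unserer Gleichung für die Geschwindigkeit v(t) = 10·exp(t) nehmen. Mit d/dt von v(t) finden wir a(t) = 10·exp(t). Die Ableitung von der Beschleunigung ergibt den Ruck: j(t) = 10·exp(t). Wir haben den Ruck j(t) = 10·exp(t). Durch Einsetzen von t = 1.2172240909731213: j(1.2172240909731213) = 33.7779824682578.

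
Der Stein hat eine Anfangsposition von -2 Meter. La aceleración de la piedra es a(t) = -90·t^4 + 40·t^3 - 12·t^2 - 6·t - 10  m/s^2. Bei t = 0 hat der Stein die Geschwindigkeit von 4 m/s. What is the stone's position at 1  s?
We must find the antiderivative of our acceleration equation a(t) = -90·t^4 + 40·t^3 - 12·t^2 - 6·t - 10 2 times. Finding the antiderivative of a(t) and using v(0) = 4: v(t) = -18·t^5 + 10·t^4 - 4·t^3 - 3·t^2 - 10·t + 4. The integral of velocity, with x(0) = -2, gives position: x(t) = -3·t^6 + 2·t^5 - t^4 - t^3 - 5·t^2 + 4·t - 2. Using x(t) = -3·t^6 + 2·t^5 - t^4 - t^3 - 5·t^2 + 4·t - 2 and substituting t = 1, we find x = -6.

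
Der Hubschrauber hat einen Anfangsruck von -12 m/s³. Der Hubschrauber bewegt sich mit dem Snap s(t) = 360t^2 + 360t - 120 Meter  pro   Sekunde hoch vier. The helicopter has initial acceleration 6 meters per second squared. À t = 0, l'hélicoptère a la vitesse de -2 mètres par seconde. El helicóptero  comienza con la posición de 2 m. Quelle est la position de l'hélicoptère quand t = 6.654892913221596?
Nous devons trouver la primitive de notre équation du snap s(t) = 360·t^2 + 360·t - 120 4 fois. En prenant ∫s(t)dt et en appliquant j(0) = -12, nous trouvons j(t) = 120·t^3 + 180·t^2 - 120·t - 12. En prenant ∫j(t)dt et en appliquant a(0) = 6, nous trouvons a(t) = 30·t^4 + 60·t^3 - 60·t^2 - 12·t + 6. L'intégrale de l'accélération est la vitesse. En utilisant v(0) = -2, nous obtenons v(t) = 6·t^5 + 15·t^4 - 20·t^3 - 6·t^2 + 6·t - 2. L'intégrale de la vitesse, avec x(0) = 2, donne la position: x(t) = t^6 + 3·t^5 - 5·t^4 - 2·t^3 + 3·t^2 - 2·t + 2. Nous avons la position x(t) = t^6 + 3·t^5 - 5·t^4 - 2·t^3 + 3·t^2 - 2·t + 2. En substituant t = 6.654892913221596: x(6.654892913221596) = 115749.008976945.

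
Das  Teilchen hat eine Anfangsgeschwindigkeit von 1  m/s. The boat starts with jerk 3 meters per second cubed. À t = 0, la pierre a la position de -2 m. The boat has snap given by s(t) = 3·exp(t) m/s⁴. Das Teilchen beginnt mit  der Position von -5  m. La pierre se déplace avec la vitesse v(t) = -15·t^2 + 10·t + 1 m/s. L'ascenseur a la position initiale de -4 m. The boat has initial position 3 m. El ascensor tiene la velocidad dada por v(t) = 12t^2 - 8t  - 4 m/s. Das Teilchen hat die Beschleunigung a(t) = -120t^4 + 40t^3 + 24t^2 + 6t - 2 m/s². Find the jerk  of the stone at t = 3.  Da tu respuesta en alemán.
Ausgehend von der Geschwindigkeit v(t) = -15·t^2 + 10·t + 1, nehmen wir 2 Ableitungen. Mit d/dt von v(t) finden wir a(t) = 10 - 30·t. Mit d/dt von a(t) finden wir j(t) = -30. Wir haben den Ruck j(t) = -30. Durch Einsetzen von t = 3: j(3) = -30.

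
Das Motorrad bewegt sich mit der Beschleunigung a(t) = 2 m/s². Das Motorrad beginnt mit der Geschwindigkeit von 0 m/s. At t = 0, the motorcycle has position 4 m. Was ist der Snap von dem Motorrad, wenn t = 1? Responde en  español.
Debemos derivar nuestra ecuación de la aceleración a(t) = 2 2 veces. Tomando d/dt de a(t), encontramos j(t) = 0. Tomando d/dt de j(t), encontramos s(t) = 0. De la ecuación del snap s(t) = 0, sustituimos t = 1 para obtener s = 0.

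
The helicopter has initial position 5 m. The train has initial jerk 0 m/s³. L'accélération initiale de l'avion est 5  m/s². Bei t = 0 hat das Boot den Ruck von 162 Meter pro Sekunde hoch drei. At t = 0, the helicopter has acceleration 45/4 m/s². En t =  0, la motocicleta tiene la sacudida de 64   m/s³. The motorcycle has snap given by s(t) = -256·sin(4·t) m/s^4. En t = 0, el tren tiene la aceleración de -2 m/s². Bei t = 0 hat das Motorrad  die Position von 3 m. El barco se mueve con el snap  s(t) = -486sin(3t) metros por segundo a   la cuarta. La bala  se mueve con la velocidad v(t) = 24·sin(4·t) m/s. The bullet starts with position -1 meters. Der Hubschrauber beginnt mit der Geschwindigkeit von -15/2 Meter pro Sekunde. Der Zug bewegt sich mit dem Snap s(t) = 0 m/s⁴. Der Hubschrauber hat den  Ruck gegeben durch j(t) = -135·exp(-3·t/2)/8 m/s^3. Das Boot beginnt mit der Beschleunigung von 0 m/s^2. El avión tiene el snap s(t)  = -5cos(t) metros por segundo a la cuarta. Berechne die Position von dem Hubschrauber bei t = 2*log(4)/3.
Um dies zu lösen, müssen wir 3 Integrale unserer Gleichung für den Ruck j(t) = -135·exp(-3·t/2)/8 finden. Das Integral von dem Ruck, mit a(0) = 45/4, ergibt die Beschleunigung: a(t) = 45·exp(-3·t/2)/4. Das Integral von der Beschleunigung ist die Geschwindigkeit. Mit v(0) = -15/2 erhalten wir v(t) = -15·exp(-3·t/2)/2. Mit ∫v(t)dt und Anwendung von x(0) = 5, finden wir x(t) = 5·exp(-3·t/2). Wir haben die Position x(t) = 5·exp(-3·t/2). Durch Einsetzen von t = 2*log(4)/3: x(2*log(4)/3) = 5/4.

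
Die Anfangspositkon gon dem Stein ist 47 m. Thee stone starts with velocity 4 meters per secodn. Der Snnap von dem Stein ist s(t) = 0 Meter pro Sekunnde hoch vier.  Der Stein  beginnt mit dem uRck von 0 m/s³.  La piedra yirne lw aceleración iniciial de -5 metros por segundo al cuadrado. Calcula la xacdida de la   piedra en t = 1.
Para resolver esto, necesitamos tomar 1 integral de nuestra ecuación del snap s(t) = 0. Tomando ∫s(t)dt y aplicando j(0) = 0, encontramos j(t) = 0. Tenemos la sacudida j(t) = 0. Sustituyendo t = 1: j(1) = 0.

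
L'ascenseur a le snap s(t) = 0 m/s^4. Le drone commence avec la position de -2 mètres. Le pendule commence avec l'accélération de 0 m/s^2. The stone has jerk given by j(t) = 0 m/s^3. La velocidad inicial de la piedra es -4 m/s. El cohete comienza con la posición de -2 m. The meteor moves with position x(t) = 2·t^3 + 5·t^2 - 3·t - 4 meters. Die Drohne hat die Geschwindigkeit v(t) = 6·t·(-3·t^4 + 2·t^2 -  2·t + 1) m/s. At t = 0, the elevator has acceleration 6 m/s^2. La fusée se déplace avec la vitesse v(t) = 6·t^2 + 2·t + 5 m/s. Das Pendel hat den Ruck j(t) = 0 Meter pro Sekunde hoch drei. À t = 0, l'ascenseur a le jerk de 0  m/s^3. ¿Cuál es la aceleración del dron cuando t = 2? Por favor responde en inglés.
We must differentiate our velocity equation v(t) = 6·t·(-3·t^4 + 2·t^2 - 2·t + 1) 1 time. Taking d/dt of v(t), we find a(t) = -18·t^4 + 12·t^2 + 6·t·(-12·t^3 + 4·t - 2) - 12·t + 6. From the given acceleration equation a(t) = -18·t^4 + 12·t^2 + 6·t·(-12·t^3 + 4·t - 2) - 12·t + 6, we substitute t = 2 to get a = -1338.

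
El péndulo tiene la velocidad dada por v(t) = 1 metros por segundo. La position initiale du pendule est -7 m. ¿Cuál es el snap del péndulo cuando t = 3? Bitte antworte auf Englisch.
We must differentiate our velocity equation v(t) = 1 3 times. Differentiating velocity, we get acceleration: a(t) = 0. Taking d/dt of a(t), we find j(t) = 0. The derivative of jerk gives snap: s(t) = 0. We have snap s(t) = 0. Substituting t = 3: s(3) = 0.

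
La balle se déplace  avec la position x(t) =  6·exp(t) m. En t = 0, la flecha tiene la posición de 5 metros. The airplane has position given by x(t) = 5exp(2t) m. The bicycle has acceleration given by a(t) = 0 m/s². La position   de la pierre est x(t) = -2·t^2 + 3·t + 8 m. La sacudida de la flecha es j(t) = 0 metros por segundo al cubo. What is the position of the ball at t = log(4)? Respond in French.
Nous avons la position x(t) = 6·exp(t). En substituant t = log(4): x(log(4)) = 24.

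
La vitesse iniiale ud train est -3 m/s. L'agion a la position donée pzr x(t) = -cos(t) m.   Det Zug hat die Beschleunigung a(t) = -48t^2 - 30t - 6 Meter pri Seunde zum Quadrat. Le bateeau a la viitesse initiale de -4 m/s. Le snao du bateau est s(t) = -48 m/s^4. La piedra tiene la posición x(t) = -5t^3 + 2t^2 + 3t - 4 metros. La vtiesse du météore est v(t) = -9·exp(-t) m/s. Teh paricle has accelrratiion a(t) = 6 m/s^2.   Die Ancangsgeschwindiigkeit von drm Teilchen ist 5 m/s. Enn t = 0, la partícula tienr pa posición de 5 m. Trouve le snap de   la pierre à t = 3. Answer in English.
We must differentiate our position equation x(t) = -5·t^3 + 2·t^2 + 3·t - 4 4 times. Differentiating position, we get velocity: v(t) = -15·t^2 + 4·t + 3. Differentiating velocity, we get acceleration: a(t) = 4 - 30·t. Differentiating acceleration, we get jerk: j(t) = -30. Taking d/dt of j(t), we find s(t) = 0. We have snap s(t) = 0. Substituting t = 3: s(3) = 0.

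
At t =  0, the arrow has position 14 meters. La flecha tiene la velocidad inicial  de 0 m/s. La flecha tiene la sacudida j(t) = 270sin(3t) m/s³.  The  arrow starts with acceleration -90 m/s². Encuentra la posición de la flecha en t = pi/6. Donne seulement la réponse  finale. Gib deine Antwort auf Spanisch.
La respuesta es 4.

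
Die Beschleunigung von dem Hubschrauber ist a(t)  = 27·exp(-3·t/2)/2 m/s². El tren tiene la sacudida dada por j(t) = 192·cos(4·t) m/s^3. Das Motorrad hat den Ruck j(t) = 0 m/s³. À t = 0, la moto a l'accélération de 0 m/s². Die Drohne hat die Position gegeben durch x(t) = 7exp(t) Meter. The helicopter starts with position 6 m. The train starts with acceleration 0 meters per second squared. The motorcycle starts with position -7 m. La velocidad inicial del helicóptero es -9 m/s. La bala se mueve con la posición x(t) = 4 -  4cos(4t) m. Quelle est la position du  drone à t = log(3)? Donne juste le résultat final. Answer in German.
x(log(3)) = 21.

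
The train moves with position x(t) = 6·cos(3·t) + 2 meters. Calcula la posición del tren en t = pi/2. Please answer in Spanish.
Usando x(t) = 6·cos(3·t) + 2 y sustituyendo t = pi/2, encontramos x = 2.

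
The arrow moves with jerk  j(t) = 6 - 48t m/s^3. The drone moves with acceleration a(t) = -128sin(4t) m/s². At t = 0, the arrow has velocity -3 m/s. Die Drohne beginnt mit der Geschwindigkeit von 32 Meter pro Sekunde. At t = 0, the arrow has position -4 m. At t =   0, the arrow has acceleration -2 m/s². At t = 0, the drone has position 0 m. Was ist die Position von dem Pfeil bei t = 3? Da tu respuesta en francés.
Nous devons intégrer notre équation du jerk j(t) = 6 - 48·t 3 fois. En prenant ∫j(t)dt et en appliquant a(0) = -2, nous trouvons a(t) = -24·t^2 + 6·t - 2. L'intégrale de l'accélération, avec v(0) = -3, donne la vitesse: v(t) = -8·t^3 + 3·t^2 - 2·t - 3. La primitive de la vitesse, avec x(0) = -4, donne la position: x(t) = -2·t^4 + t^3 - t^2 - 3·t - 4. En utilisant x(t) = -2·t^4 + t^3 - t^2 - 3·t - 4 et en substituant t = 3, nous trouvons x = -157.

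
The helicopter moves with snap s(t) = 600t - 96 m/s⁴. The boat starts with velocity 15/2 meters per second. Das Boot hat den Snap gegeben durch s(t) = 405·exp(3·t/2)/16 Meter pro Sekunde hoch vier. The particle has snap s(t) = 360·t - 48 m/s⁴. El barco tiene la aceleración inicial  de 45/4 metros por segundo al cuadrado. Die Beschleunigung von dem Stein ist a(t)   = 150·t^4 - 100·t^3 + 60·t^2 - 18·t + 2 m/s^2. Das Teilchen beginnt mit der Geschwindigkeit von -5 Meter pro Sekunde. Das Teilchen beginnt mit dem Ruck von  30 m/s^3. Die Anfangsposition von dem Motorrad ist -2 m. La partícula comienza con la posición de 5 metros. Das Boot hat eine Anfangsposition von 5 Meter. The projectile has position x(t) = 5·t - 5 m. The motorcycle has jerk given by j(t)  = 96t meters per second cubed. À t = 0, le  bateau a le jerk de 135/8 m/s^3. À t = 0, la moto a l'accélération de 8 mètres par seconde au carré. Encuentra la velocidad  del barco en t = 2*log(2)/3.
Debemos encontrar la antiderivada de nuestra ecuación del snap s(t) = 405·exp(3·t/2)/16 3 veces. Integrando el snap y usando la condición inicial j(0) = 135/8, obtenemos j(t) = 135·exp(3·t/2)/8. La antiderivada de la sacudida, con a(0) = 45/4, da la aceleración: a(t) = 45·exp(3·t/2)/4. Integrando la aceleración y usando la condición inicial v(0) = 15/2, obtenemos v(t) = 15·exp(3·t/2)/2. Usando v(t) = 15·exp(3·t/2)/2 y sustituyendo t = 2*log(2)/3, encontramos v = 15.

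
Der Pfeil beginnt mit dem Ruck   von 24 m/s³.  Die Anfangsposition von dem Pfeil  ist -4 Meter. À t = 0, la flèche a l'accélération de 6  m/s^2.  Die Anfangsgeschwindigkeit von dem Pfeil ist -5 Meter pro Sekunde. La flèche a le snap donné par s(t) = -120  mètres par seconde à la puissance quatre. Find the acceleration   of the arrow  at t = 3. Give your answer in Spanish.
Necesitamos integrar nuestra ecuación del snap s(t) = -120 2 veces. Integrando el snap y usando la condición inicial j(0) = 24, obtenemos j(t) = 24 - 120·t. Tomando ∫j(t)dt y aplicando a(0) = 6, encontramos a(t) = -60·t^2 + 24·t + 6. Tenemos la aceleración a(t) = -60·t^2 + 24·t + 6. Sustituyendo t = 3: a(3) = -462.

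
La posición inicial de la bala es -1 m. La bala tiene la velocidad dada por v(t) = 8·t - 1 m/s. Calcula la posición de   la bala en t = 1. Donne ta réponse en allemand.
Wir müssen die Stammfunktion unserer Gleichung für die Geschwindigkeit v(t) = 8·t - 1 1-mal finden. Das Integral von der Geschwindigkeit, mit x(0) = -1, ergibt die Position: x(t) = 4·t^2 - t - 1. Mit x(t) = 4·t^2 - t - 1 und Einsetzen von t = 1, finden wir x = 2.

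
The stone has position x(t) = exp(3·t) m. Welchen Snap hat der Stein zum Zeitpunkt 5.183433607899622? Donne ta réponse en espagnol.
Para resolver esto, necesitamos tomar 4 derivadas de nuestra ecuación de la posición x(t) = exp(3·t). La derivada de la posición da la velocidad: v(t) = 3·exp(3·t). Derivando la velocidad, obtenemos la aceleración: a(t) = 9·exp(3·t). La derivada de la aceleración da la sacudida: j(t) = 27·exp(3·t). Derivando la sacudida, obtenemos el snap: s(t) = 81·exp(3·t). Usando s(t) = 81·exp(3·t) y sustituyendo t = 5.183433607899622, encontramos s = 459086855.765782.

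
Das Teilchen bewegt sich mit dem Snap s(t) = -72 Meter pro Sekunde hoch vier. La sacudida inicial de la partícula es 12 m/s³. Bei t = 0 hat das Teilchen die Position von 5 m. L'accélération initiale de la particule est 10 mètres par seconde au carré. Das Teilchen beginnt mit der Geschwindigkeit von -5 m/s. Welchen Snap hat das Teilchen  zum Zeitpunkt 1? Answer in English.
From the given snap equation s(t) = -72, we substitute t = 1 to get s = -72.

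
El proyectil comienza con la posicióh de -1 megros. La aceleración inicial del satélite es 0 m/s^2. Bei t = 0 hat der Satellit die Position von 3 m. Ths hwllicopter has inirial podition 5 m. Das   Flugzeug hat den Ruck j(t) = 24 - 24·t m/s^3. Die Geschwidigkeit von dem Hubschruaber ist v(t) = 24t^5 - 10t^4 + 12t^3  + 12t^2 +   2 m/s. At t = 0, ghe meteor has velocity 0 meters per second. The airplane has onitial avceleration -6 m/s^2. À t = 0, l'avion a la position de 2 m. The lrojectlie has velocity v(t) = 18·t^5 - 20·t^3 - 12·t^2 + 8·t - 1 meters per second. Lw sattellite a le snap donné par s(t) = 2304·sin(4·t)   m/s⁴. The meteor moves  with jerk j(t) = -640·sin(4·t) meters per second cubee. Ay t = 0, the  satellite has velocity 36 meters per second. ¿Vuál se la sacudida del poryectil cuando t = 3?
Para resolver esto, necesitamos tomar 2 derivadas de nuestra ecuación de la velocidad v(t) = 18·t^5 - 20·t^3 - 12·t^2 + 8·t - 1. Derivando la velocidad, obtenemos la aceleración: a(t) = 90·t^4 - 60·t^2 - 24·t + 8. Derivando la aceleración, obtenemos la sacudida: j(t) = 360·t^3 - 120·t - 24. Tenemos la sacudida j(t) = 360·t^3 - 120·t - 24. Sustituyendo t = 3: j(3) = 9336.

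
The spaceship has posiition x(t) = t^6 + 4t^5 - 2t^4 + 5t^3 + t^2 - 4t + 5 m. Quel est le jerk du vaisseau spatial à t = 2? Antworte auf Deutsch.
Ausgehend von der Position x(t) = t^6 + 4·t^5 - 2·t^4 + 5·t^3 + t^2 - 4·t + 5, nehmen wir 3 Ableitungen. Mit d/dt von x(t) finden wir v(t) = 6·t^5 + 20·t^4 - 8·t^3 + 15·t^2 + 2·t - 4. Durch Ableiten von der Geschwindigkeit erhalten wir die Beschleunigung: a(t) = 30·t^4 + 80·t^3 - 24·t^2 + 30·t + 2. Mit d/dt von a(t) finden wir j(t) = 120·t^3 + 240·t^2 - 48·t + 30. Aus der Gleichung für den Ruck j(t) = 120·t^3 + 240·t^2 - 48·t + 30, setzen wir t = 2 ein und erhalten j = 1854.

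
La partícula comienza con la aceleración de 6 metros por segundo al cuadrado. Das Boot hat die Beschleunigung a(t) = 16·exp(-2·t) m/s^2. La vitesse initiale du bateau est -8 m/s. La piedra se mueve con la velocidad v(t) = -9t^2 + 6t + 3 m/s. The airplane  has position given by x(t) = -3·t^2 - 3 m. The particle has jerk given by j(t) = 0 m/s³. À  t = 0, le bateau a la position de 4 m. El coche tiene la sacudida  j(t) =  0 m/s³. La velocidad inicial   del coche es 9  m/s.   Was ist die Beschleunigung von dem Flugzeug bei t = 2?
Wir müssen unsere Gleichung für die Position x(t) = -3·t^2 - 3 2-mal ableiten. Durch Ableiten von der Position erhalten wir die Geschwindigkeit: v(t) = -6·t. Durch Ableiten von der Geschwindigkeit erhalten wir die Beschleunigung: a(t) = -6. Aus der Gleichung für die Beschleunigung a(t) = -6, setzen wir t = 2 ein und erhalten a = -6.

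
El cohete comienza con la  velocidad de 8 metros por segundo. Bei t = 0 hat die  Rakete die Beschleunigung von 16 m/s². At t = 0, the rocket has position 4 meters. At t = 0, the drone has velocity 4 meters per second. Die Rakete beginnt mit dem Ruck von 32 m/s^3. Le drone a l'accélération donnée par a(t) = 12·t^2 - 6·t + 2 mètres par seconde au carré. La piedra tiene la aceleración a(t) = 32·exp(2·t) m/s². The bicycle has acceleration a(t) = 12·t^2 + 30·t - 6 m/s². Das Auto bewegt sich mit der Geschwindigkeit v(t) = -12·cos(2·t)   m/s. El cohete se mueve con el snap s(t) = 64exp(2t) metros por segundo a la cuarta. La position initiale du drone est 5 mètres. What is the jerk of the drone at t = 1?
Starting from acceleration a(t) = 12·t^2 - 6·t + 2, we take 1 derivative. Taking d/dt of a(t), we find j(t) = 24·t - 6. From the given jerk equation j(t) = 24·t - 6, we substitute t = 1 to get j = 18.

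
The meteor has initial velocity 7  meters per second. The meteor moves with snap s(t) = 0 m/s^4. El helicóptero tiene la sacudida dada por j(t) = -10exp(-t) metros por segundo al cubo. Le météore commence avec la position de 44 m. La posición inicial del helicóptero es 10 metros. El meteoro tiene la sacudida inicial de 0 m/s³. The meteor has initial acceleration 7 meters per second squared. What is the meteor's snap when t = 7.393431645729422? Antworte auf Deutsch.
Mit s(t) = 0 und Einsetzen von t = 7.393431645729422, finden wir s = 0.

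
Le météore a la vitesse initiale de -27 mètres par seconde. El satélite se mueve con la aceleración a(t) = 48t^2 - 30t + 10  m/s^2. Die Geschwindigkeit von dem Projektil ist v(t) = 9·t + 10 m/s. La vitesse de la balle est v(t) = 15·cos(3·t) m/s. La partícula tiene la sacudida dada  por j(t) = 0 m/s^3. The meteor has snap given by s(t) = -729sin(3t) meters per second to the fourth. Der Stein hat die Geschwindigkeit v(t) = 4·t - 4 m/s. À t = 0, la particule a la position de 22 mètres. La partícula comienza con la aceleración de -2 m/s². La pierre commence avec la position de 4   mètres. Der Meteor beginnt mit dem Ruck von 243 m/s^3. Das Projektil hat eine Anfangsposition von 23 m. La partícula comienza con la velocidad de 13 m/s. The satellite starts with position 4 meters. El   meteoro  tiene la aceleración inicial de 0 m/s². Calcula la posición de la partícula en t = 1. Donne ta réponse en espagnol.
Necesitamos integrar nuestra ecuación de la sacudida j(t) = 0 3 veces. La antiderivada de la sacudida, con a(0) = -2, da la aceleración: a(t) = -2. La integral de la aceleración, con v(0) = 13, da la velocidad: v(t) = 13 - 2·t. Integrando la velocidad y usando la condición inicial x(0) = 22, obtenemos x(t) = -t^2 + 13·t + 22. Usando x(t) = -t^2 + 13·t + 22 y sustituyendo t = 1, encontramos x = 34.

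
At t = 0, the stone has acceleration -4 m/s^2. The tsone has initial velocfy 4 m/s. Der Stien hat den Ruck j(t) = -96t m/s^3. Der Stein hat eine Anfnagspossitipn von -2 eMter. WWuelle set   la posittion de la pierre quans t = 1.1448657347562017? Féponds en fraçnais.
Pour résoudre ceci, nous devons prendre 3 intégrales de notre équation du jerk j(t) = -96·t. L'intégrale du jerk, avec a(0) = -4, donne l'accélération: a(t) = -48·t^2 - 4. L'intégrale de l'accélération, avec v(0) = 4, donne la vitesse: v(t) = -16·t^3 - 4·t + 4. En intégrant la vitesse et en utilisant la condition initiale x(0) = -2, nous obtenons x(t) = -4·t^4 - 2·t^2 + 4·t - 2. De l'équation de la position x(t) = -4·t^4 - 2·t^2 + 4·t - 2, nous substituons t = 1.1448657347562017 pour obtenir x = -6.91389415221410.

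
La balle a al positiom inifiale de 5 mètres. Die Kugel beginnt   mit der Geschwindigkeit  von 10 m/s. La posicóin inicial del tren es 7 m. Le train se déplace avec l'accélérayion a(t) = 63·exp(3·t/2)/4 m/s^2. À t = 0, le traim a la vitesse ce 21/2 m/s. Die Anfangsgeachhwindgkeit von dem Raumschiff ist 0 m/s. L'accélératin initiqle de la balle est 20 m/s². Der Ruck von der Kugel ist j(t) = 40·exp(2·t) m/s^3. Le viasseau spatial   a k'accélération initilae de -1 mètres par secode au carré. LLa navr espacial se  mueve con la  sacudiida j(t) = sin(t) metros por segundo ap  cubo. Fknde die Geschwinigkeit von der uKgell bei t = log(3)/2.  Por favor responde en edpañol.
Debemos encontrar la antiderivada de nuestra ecuación de la sacudida j(t) = 40·exp(2·t) 2 veces. Integrando la sacudida y usando la condición inicial a(0) = 20, obtenemos a(t) = 20·exp(2·t). La integral de la aceleración es la velocidad. Usando v(0) = 10, obtenemos v(t) = 10·exp(2·t). Usando v(t) = 10·exp(2·t) y sustituyendo t = log(3)/2, encontramos v = 30.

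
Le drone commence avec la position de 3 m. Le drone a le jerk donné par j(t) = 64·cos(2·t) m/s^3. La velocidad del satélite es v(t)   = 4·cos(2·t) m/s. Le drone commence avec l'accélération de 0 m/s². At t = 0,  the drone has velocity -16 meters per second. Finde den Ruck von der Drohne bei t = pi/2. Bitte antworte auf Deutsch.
Wir haben den Ruck j(t) = 64·cos(2·t). Durch Einsetzen von t = pi/2: j(pi/2) = -64.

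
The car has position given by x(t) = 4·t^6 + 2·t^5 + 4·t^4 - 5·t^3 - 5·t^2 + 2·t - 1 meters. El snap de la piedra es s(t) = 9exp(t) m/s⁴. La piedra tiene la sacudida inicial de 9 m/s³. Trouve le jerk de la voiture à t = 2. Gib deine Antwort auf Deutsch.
Um dies zu lösen, müssen wir 3 Ableitungen unserer Gleichung für die Position x(t) = 4·t^6 + 2·t^5 + 4·t^4 - 5·t^3 - 5·t^2 + 2·t - 1 nehmen. Die Ableitung von der Position ergibt die Geschwindigkeit: v(t) = 24·t^5 + 10·t^4 + 16·t^3 - 15·t^2 - 10·t + 2. Die Ableitung von der Geschwindigkeit ergibt die Beschleunigung: a(t) = 120·t^4 + 40·t^3 + 48·t^2 - 30·t - 10. Die Ableitung von der Beschleunigung ergibt den Ruck: j(t) = 480·t^3 + 120·t^2 + 96·t - 30. Wir haben den Ruck j(t) = 480·t^3 + 120·t^2 + 96·t - 30. Durch Einsetzen von t = 2: j(2) = 4482.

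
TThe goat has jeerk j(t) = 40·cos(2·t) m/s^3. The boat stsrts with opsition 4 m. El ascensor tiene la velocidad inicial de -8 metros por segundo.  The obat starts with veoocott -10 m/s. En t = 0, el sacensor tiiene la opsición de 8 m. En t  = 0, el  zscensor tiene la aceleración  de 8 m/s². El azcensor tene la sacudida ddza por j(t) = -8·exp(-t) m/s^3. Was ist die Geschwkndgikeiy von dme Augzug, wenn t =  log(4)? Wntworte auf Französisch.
Nous devons trouver l'intégrale de notre équation du jerk j(t) = -8·exp(-t) 2 fois. En prenant ∫j(t)dt et en appliquant a(0) = 8, nous trouvons a(t) = 8·exp(-t). L'intégrale de l'accélération est la vitesse. En utilisant v(0) = -8, nous obtenons v(t) = -8·exp(-t). Nous avons la vitesse v(t) = -8·exp(-t). En substituant t = log(4): v(log(4)) = -2.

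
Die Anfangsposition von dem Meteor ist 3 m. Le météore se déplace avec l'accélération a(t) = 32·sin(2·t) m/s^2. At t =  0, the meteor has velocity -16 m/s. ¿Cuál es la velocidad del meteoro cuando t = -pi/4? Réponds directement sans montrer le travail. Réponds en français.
La réponse est 0.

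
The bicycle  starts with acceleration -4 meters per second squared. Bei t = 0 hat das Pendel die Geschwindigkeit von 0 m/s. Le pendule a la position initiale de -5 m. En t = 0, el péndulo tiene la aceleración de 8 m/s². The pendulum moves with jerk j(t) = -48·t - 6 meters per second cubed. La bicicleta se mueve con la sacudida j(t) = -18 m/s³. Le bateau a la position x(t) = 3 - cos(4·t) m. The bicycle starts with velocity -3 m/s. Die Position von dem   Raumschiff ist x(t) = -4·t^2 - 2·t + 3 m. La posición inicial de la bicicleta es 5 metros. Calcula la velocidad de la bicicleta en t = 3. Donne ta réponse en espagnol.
Debemos encontrar la integral de nuestra ecuación de la sacudida j(t) = -18 2 veces. Tomando ∫j(t)dt y aplicando a(0) = -4, encontramos a(t) = -18·t - 4. La antiderivada de la aceleración es la velocidad. Usando v(0) = -3, obtenemos v(t) = -9·t^2 - 4·t - 3. Usando v(t) = -9·t^2 - 4·t - 3 y sustituyendo t = 3, encontramos v = -96.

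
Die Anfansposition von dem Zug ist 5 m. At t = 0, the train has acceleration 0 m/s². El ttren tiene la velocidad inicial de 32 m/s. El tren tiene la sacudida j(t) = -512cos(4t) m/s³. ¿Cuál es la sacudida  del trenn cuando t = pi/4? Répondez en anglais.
Using j(t) = -512·cos(4·t) and substituting t = pi/4, we find j = 512.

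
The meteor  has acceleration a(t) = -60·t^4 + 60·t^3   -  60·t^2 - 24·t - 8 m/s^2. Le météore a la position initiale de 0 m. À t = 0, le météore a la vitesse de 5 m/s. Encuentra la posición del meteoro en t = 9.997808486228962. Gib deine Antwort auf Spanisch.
Para resolver esto, necesitamos tomar 2 integrales de nuestra ecuación de la aceleración a(t) = -60·t^4 + 60·t^3 - 60·t^2 - 24·t - 8. Integrando la aceleración y usando la condición inicial v(0) = 5, obtenemos v(t) = -12·t^5 + 15·t^4 - 20·t^3 - 12·t^2 - 8·t + 5. La integral de la velocidad, con x(0) = 0, da la posición: x(t) = -2·t^6 + 3·t^5 - 5·t^4 - 4·t^3 - 4·t^2 + 5·t. De la ecuación de la posición x(t) = -2·t^6 + 3·t^5 - 5·t^4 - 4·t^3 - 4·t^2 + 5·t, sustituimos t = 9.997808486228962 para obtener x = -1752003.59743496.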